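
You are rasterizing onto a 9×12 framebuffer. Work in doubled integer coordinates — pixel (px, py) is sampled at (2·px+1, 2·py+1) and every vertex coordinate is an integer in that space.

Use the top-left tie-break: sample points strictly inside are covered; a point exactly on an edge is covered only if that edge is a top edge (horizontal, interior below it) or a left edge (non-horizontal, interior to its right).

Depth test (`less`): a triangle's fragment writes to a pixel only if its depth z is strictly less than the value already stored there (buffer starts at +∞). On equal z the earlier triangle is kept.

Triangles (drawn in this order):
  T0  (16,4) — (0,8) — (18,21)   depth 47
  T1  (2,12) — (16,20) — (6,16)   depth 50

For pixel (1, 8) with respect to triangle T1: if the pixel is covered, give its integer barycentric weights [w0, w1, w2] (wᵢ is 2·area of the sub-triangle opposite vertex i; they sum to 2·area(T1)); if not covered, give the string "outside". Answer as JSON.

T0:
  2·area = 280  (B↔C swapped to make it positive)
  edge (16, 4)→(18, 21): d=(2,17) right/bottom  bias=-1
  edge (18, 21)→(0, 8): d=(-18,-13) top-left  bias=+0
  edge (0, 8)→(16, 4): d=(16,-4) top-left  bias=+0
    (6,2)@(13, 5): e=[53,223,4] → X
    (7,2)@(15, 5): e=[19,249,12] → X
    (8,2)@(17, 5): e=[-15,275,20] → .
    (2,3)@(5, 7): e=[193,83,4] → X
    (3,3)@(7, 7): e=[159,109,12] → X
    (4,3)@(9, 7): e=[125,135,20] → X
    (5,3)@(11, 7): e=[91,161,28] → X
    (8,3)@(17, 7): e=[-11,239,52] → .
    (1,4)@(3, 9): e=[231,21,28] → X
    (8,4)@(17, 9): e=[-7,203,84] → .
    (1,5)@(3, 11): e=[235,-15,60] → .
    (2,5)@(5, 11): e=[201,11,68] → X
  covered (35 px):
    . . . . . . . . .
    . . . . . . . . .
    . . . . . . X X .
    . . X X X X X X .
    . X X X X X X X .
    . . X X X X X X .
    . . . X X X X X X
    . . . . . X X X X
    . . . . . . X X X
    . . . . . . . . X
    . . . . . . . . .
    . . . . . . . . .
T1:
  2·area = 24
  edge (2, 12)→(16, 20): d=(14,8) right/bottom  bias=-1
  edge (16, 20)→(6, 16): d=(-10,-4) top-left  bias=+0
  edge (6, 16)→(2, 12): d=(-4,-4) top-left  bias=+0
    (0,5)@(1, 11): e=[-6,30,0] → .  [on edge]
    (1,6)@(3, 13): e=[6,18,0] → X  [on edge]
    (2,6)@(5, 13): e=[-10,26,8] → .
    (1,7)@(3, 15): e=[34,-2,-8] → .
    (2,7)@(5, 15): e=[18,6,0] → X  [on edge]
    (3,7)@(7, 15): e=[2,14,8] → X
    (4,7)@(9, 15): e=[-14,22,16] → .
    (2,8)@(5, 17): e=[46,-14,-8] → .
    (3,8)@(7, 17): e=[30,-6,0] → .  [on edge]
    (4,8)@(9, 17): e=[14,2,8] → X
    (5,8)@(11, 17): e=[-2,10,16] → .
    (4,9)@(9, 19): e=[42,-18,0] → .  [on edge]
    (5,10)@(11, 21): e=[54,-30,0] → .  [on edge]
    (6,11)@(13, 23): e=[66,-42,0] → .  [on edge]
  covered (4 px):
    . . . . . . . . .
    . . . . . . . . .
    . . . . . . . . .
    . . . . . . . . .
    . . . . . . . . .
    . . . . . . . . .
    . X . . . . . . .
    . . X X . . . . .
    . . . . X . . . .
    . . . . . . . . .
    . . . . . . . . .
    . . . . . . . . .

Result: "outside"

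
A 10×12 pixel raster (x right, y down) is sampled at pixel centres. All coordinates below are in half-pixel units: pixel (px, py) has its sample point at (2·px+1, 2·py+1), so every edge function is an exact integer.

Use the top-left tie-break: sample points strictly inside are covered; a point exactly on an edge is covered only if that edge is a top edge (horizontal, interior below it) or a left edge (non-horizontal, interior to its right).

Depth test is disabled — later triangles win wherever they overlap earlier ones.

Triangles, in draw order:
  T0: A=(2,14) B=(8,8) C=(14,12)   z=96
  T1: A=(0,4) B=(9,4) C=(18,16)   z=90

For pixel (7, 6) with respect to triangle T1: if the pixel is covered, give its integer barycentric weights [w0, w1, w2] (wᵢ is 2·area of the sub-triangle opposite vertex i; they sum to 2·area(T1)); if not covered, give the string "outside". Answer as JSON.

T0:
  2·area = 60
  edge (2, 14)→(8, 8): d=(6,-6) top-left  bias=+0
  edge (8, 8)→(14, 12): d=(6,4) right/bottom  bias=-1
  edge (14, 12)→(2, 14): d=(-12,2) right/bottom  bias=-1
    (7,0)@(15, 1): e=[0,-70,130] → ·  [on edge]
    (6,1)@(13, 3): e=[0,-50,110] → ·  [on edge]
    (5,2)@(11, 5): e=[0,-30,90] → ·  [on edge]
    (4,3)@(9, 7): e=[0,-10,70] → ·  [on edge]
    (3,4)@(7, 9): e=[0,10,50] → #  [on edge]
    (4,4)@(9, 9): e=[12,2,46] → #
    (5,4)@(11, 9): e=[24,-6,42] → ·
    (2,5)@(5, 11): e=[0,30,30] → #  [on edge]
    (5,5)@(11, 11): e=[36,6,18] → #
    (6,5)@(13, 11): e=[48,-2,14] → ·
    (1,6)@(3, 13): e=[0,50,10] → #  [on edge]
    (4,6)@(9, 13): e=[36,26,-2] → ·
    (0,7)@(1, 15): e=[0,70,-10] → ·  [on edge]
  covered (9 px):
    · · · · · · · · · ·
    · · · · · · · · · ·
    · · · · · · · · · ·
    · · · · · · · · · ·
    · · · # # · · · · ·
    · · # # # # · · · ·
    · # # # · · · · · ·
    · · · · · · · · · ·
    · · · · · · · · · ·
    · · · · · · · · · ·
    · · · · · · · · · ·
    · · · · · · · · · ·
T1:
  2·area = 108
  edge (0, 4)→(9, 4): d=(9,0) top-left  bias=+0
  edge (9, 4)→(18, 16): d=(9,12) right/bottom  bias=-1
  edge (18, 16)→(0, 4): d=(-18,-12) top-left  bias=+0
    (1,2)@(3, 5): e=[9,81,18] → #
    (2,2)@(5, 5): e=[9,57,42] → #
    (3,2)@(7, 5): e=[9,33,66] → #
    (4,2)@(9, 5): e=[9,9,90] → #
    (5,2)@(11, 5): e=[9,-15,114] → ·
    (1,3)@(3, 7): e=[27,99,-18] → ·
    (2,3)@(5, 7): e=[27,75,6] → #
    (5,3)@(11, 7): e=[27,3,78] → #
    (6,3)@(13, 7): e=[27,-21,102] → ·
    (2,4)@(5, 9): e=[45,93,-30] → ·
    (3,4)@(7, 9): e=[45,69,-6] → ·
    (4,4)@(9, 9): e=[45,45,18] → #
  covered (14 px):
    · · · · · · · · · ·
    · · · · · · · · · ·
    · # # # # · · · · ·
    · · # # # # · · · ·
    · · · · # # · · · ·
    · · · · · # # · · ·
    · · · · · · · # · ·
    · · · · · · · · # ·
    · · · · · · · · · ·
    · · · · · · · · · ·
    · · · · · · · · · ·
    · · · · · · · · · ·

Answer: [9,18,81]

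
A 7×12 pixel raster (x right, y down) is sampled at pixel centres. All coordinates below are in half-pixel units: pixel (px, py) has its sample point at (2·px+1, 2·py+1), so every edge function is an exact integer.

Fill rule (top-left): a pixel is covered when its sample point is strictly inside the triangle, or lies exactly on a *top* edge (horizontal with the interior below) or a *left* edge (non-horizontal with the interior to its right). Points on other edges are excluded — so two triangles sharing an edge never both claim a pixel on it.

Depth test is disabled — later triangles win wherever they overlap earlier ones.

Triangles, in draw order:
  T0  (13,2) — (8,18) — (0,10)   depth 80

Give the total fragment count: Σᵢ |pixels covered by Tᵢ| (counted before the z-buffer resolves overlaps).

T0:
  2·area = 168
  edge (13, 2)→(8, 18): d=(-5,16) right/bottom  bias=-1
  edge (8, 18)→(0, 10): d=(-8,-8) top-left  bias=+0
  edge (0, 10)→(13, 2): d=(13,-8) top-left  bias=+0
    (4,2)@(9, 5): e=[49,112,7] → █
    (5,2)@(11, 5): e=[17,128,23] → █
    (6,2)@(13, 5): e=[-15,144,39] → ·
    (2,3)@(5, 7): e=[103,64,1] → █
    (3,3)@(7, 7): e=[71,80,17] → █
    (6,3)@(13, 7): e=[-25,128,65] → ·
    (1,4)@(3, 9): e=[125,32,11] → █
    (5,4)@(11, 9): e=[-3,96,75] → ·
    (0,5)@(1, 11): e=[147,0,21] → █  [on edge]
    (5,5)@(11, 11): e=[-13,80,101] → ·
    (0,6)@(1, 13): e=[137,-16,47] → ·
    (1,6)@(3, 13): e=[105,0,63] → █  [on edge]
    (2,7)@(5, 15): e=[63,0,105] → █  [on edge]
    (3,8)@(7, 17): e=[21,0,147] → █  [on edge]
    (4,9)@(9, 19): e=[-21,0,189] → ·  [on edge]
    (5,10)@(11, 21): e=[-63,0,231] → ·  [on edge]
    (6,11)@(13, 23): e=[-105,0,273] → ·  [on edge]
  covered (22 px):
    · · · · · · ·
    · · · · · · ·
    · · · · █ █ ·
    · · █ █ █ █ ·
    · █ █ █ █ · ·
    █ █ █ █ █ · ·
    · █ █ █ █ · ·
    · · █ █ · · ·
    · · · █ · · ·
    · · · · · · ·
    · · · · · · ·
    · · · · · · ·

Answer: 22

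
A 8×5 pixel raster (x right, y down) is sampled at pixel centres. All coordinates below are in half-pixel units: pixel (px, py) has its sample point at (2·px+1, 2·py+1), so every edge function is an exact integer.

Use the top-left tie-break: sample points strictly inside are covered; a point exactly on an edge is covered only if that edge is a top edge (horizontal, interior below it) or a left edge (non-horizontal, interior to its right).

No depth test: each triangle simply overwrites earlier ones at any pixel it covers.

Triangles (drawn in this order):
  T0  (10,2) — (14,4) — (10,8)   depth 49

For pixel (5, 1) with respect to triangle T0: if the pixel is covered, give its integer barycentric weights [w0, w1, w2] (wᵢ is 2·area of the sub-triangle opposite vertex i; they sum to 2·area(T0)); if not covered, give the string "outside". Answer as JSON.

T0:
  2·area = 24
  edge (10, 2)→(14, 4): d=(4,2) right/bottom  bias=-1
  edge (14, 4)→(10, 8): d=(-4,4) right/bottom  bias=-1
  edge (10, 8)→(10, 2): d=(0,-6) top-left  bias=+0
    (5,1)@(11, 3): e=[2,16,6] → X
    (6,1)@(13, 3): e=[-2,8,18] → .
    (7,1)@(15, 3): e=[-6,0,30] → .  [on edge]
    (5,2)@(11, 5): e=[10,8,6] → X
    (6,2)@(13, 5): e=[6,0,18] → .  [on edge]
    (5,3)@(11, 7): e=[18,0,6] → .  [on edge]
    (4,4)@(9, 9): e=[30,0,-6] → .  [on edge]
  covered (2 px):
    . . . . . . . .
    . . . . . X . .
    . . . . . X . .
    . . . . . . . .
    . . . . . . . .

Answer: [16,6,2]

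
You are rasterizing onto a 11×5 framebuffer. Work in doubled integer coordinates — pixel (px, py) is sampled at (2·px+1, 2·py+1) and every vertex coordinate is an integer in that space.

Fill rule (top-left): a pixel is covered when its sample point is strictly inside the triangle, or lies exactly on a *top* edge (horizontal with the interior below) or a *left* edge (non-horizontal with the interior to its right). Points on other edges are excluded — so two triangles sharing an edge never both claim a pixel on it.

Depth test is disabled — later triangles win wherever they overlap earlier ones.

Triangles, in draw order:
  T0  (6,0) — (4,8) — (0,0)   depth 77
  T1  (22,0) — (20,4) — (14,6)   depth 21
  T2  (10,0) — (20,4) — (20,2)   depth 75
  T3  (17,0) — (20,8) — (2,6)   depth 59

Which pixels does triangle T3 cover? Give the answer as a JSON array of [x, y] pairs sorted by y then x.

T0:
  2·area = 48
  edge (6, 0)→(4, 8): d=(-2,8) right/bottom  bias=-1
  edge (4, 8)→(0, 0): d=(-4,-8) top-left  bias=+0
  edge (0, 0)→(6, 0): d=(6,0) top-left  bias=+0
    (0,0)@(1, 1): e=[38,4,6] → #
    (1,0)@(3, 1): e=[22,20,6] → #
    (2,0)@(5, 1): e=[6,36,6] → #
    (3,0)@(7, 1): e=[-10,52,6] → ·
    (0,1)@(1, 3): e=[34,-4,18] → ·
    (1,1)@(3, 3): e=[18,12,18] → #
    (3,1)@(7, 3): e=[-14,44,18] → ·
    (1,2)@(3, 5): e=[14,4,30] → #
    (2,2)@(5, 5): e=[-2,20,30] → ·
    (1,3)@(3, 7): e=[10,-4,42] → ·
  covered (6 px):
    # # # · · · · · · · ·
    · # # · · · · · · · ·
    · # · · · · · · · · ·
    · · · · · · · · · · ·
    · · · · · · · · · · ·
T1:
  2·area = 20
  edge (22, 0)→(20, 4): d=(-2,4) right/bottom  bias=-1
  edge (20, 4)→(14, 6): d=(-6,2) right/bottom  bias=-1
  edge (14, 6)→(22, 0): d=(8,-6) top-left  bias=+0
    (10,0)@(21, 1): e=[2,16,2] → #
    (9,1)@(19, 3): e=[6,8,6] → #
    (10,1)@(21, 3): e=[-2,4,18] → ·
    (8,2)@(17, 5): e=[10,0,10] → ·  [on edge]
    (9,2)@(19, 5): e=[2,-4,22] → ·
    (5,3)@(11, 7): e=[30,0,-10] → ·  [on edge]
    (2,4)@(5, 9): e=[50,0,-30] → ·  [on edge]
  covered (2 px):
    · · · · · · · · · · #
    · · · · · · · · · # ·
    · · · · · · · · · · ·
    · · · · · · · · · · ·
    · · · · · · · · · · ·
T2:
  2·area = 20  (B↔C swapped to make it positive)
  edge (10, 0)→(20, 2): d=(10,2) right/bottom  bias=-1
  edge (20, 2)→(20, 4): d=(0,2) right/bottom  bias=-1
  edge (20, 4)→(10, 0): d=(-10,-4) top-left  bias=+0
    (6,0)@(13, 1): e=[4,14,2] → #
    (7,0)@(15, 1): e=[0,10,10] → ·  [on edge]
    (6,1)@(13, 3): e=[24,14,-18] → ·
    (9,1)@(19, 3): e=[12,2,6] → #
    (10,1)@(21, 3): e=[8,-2,14] → ·
    (9,2)@(19, 5): e=[32,2,-14] → ·
  covered (2 px):
    · · · · · · # · · · ·
    · · · · · · · · · # ·
    · · · · · · · · · · ·
    · · · · · · · · · · ·
    · · · · · · · · · · ·
T3:
  2·area = 138
  edge (17, 0)→(20, 8): d=(3,8) right/bottom  bias=-1
  edge (20, 8)→(2, 6): d=(-18,-2) top-left  bias=+0
  edge (2, 6)→(17, 0): d=(15,-6) top-left  bias=+0
    (7,0)@(15, 1): e=[19,116,3] → #
    (8,0)@(17, 1): e=[3,120,15] → #
    (9,0)@(19, 1): e=[-13,124,27] → ·
    (5,1)@(11, 3): e=[57,72,9] → #
    (6,1)@(13, 3): e=[41,76,21] → #
    (9,1)@(19, 3): e=[-7,88,57] → ·
    (2,2)@(5, 5): e=[111,24,3] → #
    (3,2)@(7, 5): e=[95,28,15] → #
    (4,2)@(9, 5): e=[79,32,27] → #
    (9,2)@(19, 5): e=[-1,52,87] → ·
    (2,3)@(5, 7): e=[117,-12,33] → ·
    (3,3)@(7, 7): e=[101,-8,45] → ·
    (5,3)@(11, 7): e=[69,0,69] → #  [on edge]
  covered (18 px):
    · · · · · · · # # · ·
    · · · · · # # # # · ·
    · · # # # # # # # · ·
    · · · · · # # # # # ·
    · · · · · · · · · · ·

Answer: [[7,0],[8,0],[5,1],[6,1],[7,1],[8,1],[2,2],[3,2],[4,2],[5,2],[6,2],[7,2],[8,2],[5,3],[6,3],[7,3],[8,3],[9,3]]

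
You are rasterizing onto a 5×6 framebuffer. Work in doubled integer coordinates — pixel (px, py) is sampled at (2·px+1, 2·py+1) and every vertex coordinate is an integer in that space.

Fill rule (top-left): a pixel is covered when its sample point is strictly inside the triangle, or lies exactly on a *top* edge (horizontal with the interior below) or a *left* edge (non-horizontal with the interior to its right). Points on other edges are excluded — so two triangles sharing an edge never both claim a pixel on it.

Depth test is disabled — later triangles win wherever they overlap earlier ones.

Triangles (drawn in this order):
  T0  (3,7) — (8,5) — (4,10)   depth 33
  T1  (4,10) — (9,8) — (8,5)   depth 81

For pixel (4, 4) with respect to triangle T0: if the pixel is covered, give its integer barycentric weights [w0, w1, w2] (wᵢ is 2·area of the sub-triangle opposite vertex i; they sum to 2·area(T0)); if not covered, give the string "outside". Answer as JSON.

T0:
  2·area = 17
  edge (3, 7)→(8, 5): d=(5,-2) top-left  bias=+0
  edge (8, 5)→(4, 10): d=(-4,5) right/bottom  bias=-1
  edge (4, 10)→(3, 7): d=(-1,-3) top-left  bias=+0
    (0,0)@(1, 1): e=[-34,51,0] → ·  [on edge]
    (1,3)@(3, 7): e=[0,17,0] → #  [on edge]
    (2,3)@(5, 7): e=[4,7,6] → #
    (3,3)@(7, 7): e=[8,-3,12] → ·
    (1,4)@(3, 9): e=[10,9,-2] → ·
    (2,4)@(5, 9): e=[14,-1,4] → ·
  covered (2 px):
    · · · · ·
    · · · · ·
    · · · · ·
    · # # · ·
    · · · · ·
    · · · · ·
T1:
  2·area = 17  (B↔C swapped to make it positive)
  edge (4, 10)→(8, 5): d=(4,-5) top-left  bias=+0
  edge (8, 5)→(9, 8): d=(1,3) right/bottom  bias=-1
  edge (9, 8)→(4, 10): d=(-5,2) right/bottom  bias=-1
    (3,3)@(7, 7): e=[3,5,9] → #
    (4,3)@(9, 7): e=[13,-1,5] → ·
    (2,4)@(5, 9): e=[1,13,3] → #
    (3,4)@(7, 9): e=[11,7,-1] → ·
    (2,5)@(5, 11): e=[9,15,-7] → ·
  covered (2 px):
    · · · · ·
    · · · · ·
    · · · · ·
    · · · # ·
    · · # · ·
    · · · · ·

Answer: "outside"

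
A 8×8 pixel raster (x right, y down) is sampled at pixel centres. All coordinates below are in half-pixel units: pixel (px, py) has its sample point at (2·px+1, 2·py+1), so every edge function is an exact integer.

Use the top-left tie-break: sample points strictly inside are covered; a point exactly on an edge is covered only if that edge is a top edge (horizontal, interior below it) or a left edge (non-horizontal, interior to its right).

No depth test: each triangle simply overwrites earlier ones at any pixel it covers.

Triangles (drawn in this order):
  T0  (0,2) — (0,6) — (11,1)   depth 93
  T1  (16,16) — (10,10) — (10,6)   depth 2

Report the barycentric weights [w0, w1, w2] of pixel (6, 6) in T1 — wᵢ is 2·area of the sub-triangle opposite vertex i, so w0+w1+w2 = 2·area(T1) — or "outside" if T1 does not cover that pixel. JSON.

T0:
  2·area = 44  (B↔C swapped to make it positive)
  edge (0, 2)→(11, 1): d=(11,-1) top-left  bias=+0
  edge (11, 1)→(0, 6): d=(-11,5) right/bottom  bias=-1
  edge (0, 6)→(0, 2): d=(0,-4) top-left  bias=+0
    (5,0)@(11, 1): e=[0,0,44] → .  [on edge]
    (0,1)@(1, 3): e=[12,28,4] → X
    (1,1)@(3, 3): e=[14,18,12] → X
    (2,1)@(5, 3): e=[16,8,20] → X
    (3,1)@(7, 3): e=[18,-2,28] → .
    (0,2)@(1, 5): e=[34,6,4] → X
    (1,2)@(3, 5): e=[36,-4,12] → .
    (2,2)@(5, 5): e=[38,-14,20] → .
    (0,3)@(1, 7): e=[56,-16,4] → .
  covered (4 px):
    . . . . . . . .
    X X X . . . . .
    X . . . . . . .
    . . . . . . . .
    . . . . . . . .
    . . . . . . . .
    . . . . . . . .
    . . . . . . . .
T1:
  2·area = 24
  edge (16, 16)→(10, 10): d=(-6,-6) top-left  bias=+0
  edge (10, 10)→(10, 6): d=(0,-4) top-left  bias=+0
  edge (10, 6)→(16, 16): d=(6,10) right/bottom  bias=-1
    (0,0)@(1, 1): e=[0,-36,60] → .  [on edge]
    (3,0)@(7, 1): e=[36,-12,0] → .  [on edge]
    (1,1)@(3, 3): e=[0,-28,52] → .  [on edge]
    (2,2)@(5, 5): e=[0,-20,44] → .  [on edge]
    (3,3)@(7, 7): e=[0,-12,36] → .  [on edge]
    (4,4)@(9, 9): e=[0,-4,28] → .  [on edge]
    (5,4)@(11, 9): e=[12,4,8] → X
    (6,4)@(13, 9): e=[24,12,-12] → .
    (5,5)@(11, 11): e=[0,4,20] → X  [on edge]
    (6,5)@(13, 11): e=[12,12,0] → .  [on edge]
    (5,6)@(11, 13): e=[-12,4,32] → .
    (6,6)@(13, 13): e=[0,12,12] → X  [on edge]
    (7,7)@(15, 15): e=[0,20,4] → X  [on edge]
  covered (4 px):
    . . . . . . . .
    . . . . . . . .
    . . . . . . . .
    . . . . . . . .
    . . . . . X . .
    . . . . . X . .
    . . . . . . X .
    . . . . . . . X

Answer: [12,12,0]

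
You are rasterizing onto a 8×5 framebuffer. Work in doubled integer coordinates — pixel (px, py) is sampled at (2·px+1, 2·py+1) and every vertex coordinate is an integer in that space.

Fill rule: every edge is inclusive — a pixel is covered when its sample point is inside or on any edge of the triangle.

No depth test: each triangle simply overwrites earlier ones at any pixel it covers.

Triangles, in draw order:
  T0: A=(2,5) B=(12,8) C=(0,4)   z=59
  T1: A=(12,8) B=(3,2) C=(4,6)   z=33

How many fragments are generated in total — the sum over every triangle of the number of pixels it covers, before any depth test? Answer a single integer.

T0:
  2·area = 4  (B↔C swapped to make it positive)
  edge (2, 5)→(0, 4): d=(-2,-1) inclusive
  edge (0, 4)→(12, 8): d=(12,4) inclusive
  edge (12, 8)→(2, 5): d=(-10,-3) inclusive
    (1,2)@(3, 5): e=[1,0,3] → #  [on edge]
    (2,2)@(5, 5): e=[3,-8,9] → ·
    (1,3)@(3, 7): e=[-3,24,-17] → ·
    (4,3)@(9, 7): e=[3,0,1] → #  [on edge]
    (5,3)@(11, 7): e=[5,-8,7] → ·
    (4,4)@(9, 9): e=[-1,24,-19] → ·
    (7,4)@(15, 9): e=[5,0,-1] → ·  [on edge]
  covered (2 px):
    · · · · · · · ·
    · · · · · · · ·
    · # · · · · · ·
    · · · · # · · ·
    · · · · · · · ·
T1:
  2·area = 30  (B↔C swapped to make it positive)
  edge (12, 8)→(4, 6): d=(-8,-2) inclusive
  edge (4, 6)→(3, 2): d=(-1,-4) inclusive
  edge (3, 2)→(12, 8): d=(9,6) inclusive
    (2,2)@(5, 5): e=[10,5,15] → #
    (3,2)@(7, 5): e=[14,13,3] → #
    (4,2)@(9, 5): e=[18,21,-9] → ·
    (2,3)@(5, 7): e=[-6,3,33] → ·
    (3,3)@(7, 7): e=[-2,11,21] → ·
    (4,3)@(9, 7): e=[2,19,9] → #
    (5,3)@(11, 7): e=[6,27,-3] → ·
    (4,4)@(9, 9): e=[-14,17,27] → ·
  covered (3 px):
    · · · · · · · ·
    · · · · · · · ·
    · · # # · · · ·
    · · · · # · · ·
    · · · · · · · ·

Answer: 5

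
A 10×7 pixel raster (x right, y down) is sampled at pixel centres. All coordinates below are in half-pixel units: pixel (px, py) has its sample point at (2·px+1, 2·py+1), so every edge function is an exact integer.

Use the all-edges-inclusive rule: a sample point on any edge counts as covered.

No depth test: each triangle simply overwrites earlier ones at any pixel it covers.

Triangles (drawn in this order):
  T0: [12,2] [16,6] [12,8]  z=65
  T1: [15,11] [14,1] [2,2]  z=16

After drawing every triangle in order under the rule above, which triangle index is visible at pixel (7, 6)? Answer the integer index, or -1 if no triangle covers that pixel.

T0:
  2·area = 24
  edge (12, 2)→(16, 6): d=(4,4) inclusive
  edge (16, 6)→(12, 8): d=(-4,2) inclusive
  edge (12, 8)→(12, 2): d=(0,-6) inclusive
    (5,0)@(11, 1): e=[0,30,-6] → ·  [on edge]
    (6,1)@(13, 3): e=[0,18,6] → █  [on edge]
    (7,1)@(15, 3): e=[-8,14,18] → ·
    (6,2)@(13, 5): e=[8,10,6] → █
    (7,2)@(15, 5): e=[0,6,18] → █  [on edge]
    (8,2)@(17, 5): e=[-8,2,30] → ·
    (6,3)@(13, 7): e=[16,2,6] → █
    (7,3)@(15, 7): e=[8,-2,18] → ·
    (8,3)@(17, 7): e=[0,-6,30] → ·  [on edge]
    (6,4)@(13, 9): e=[24,-6,6] → ·
    (9,4)@(19, 9): e=[0,-18,42] → ·  [on edge]
  covered (4 px):
    · · · · · · · · · ·
    · · · · · · █ · · ·
    · · · · · · █ █ · ·
    · · · · · · █ · · ·
    · · · · · · · · · ·
    · · · · · · · · · ·
    · · · · · · · · · ·
T1:
  2·area = 121  (B↔C swapped to make it positive)
  edge (15, 11)→(2, 2): d=(-13,-9) inclusive
  edge (2, 2)→(14, 1): d=(12,-1) inclusive
  edge (14, 1)→(15, 11): d=(1,10) inclusive
    (2,1)@(5, 3): e=[14,15,92] → █
    (3,1)@(7, 3): e=[32,17,72] → █
    (4,1)@(9, 3): e=[50,19,52] → █
    (5,1)@(11, 3): e=[68,21,32] → █
    (6,1)@(13, 3): e=[86,23,12] → █
    (7,1)@(15, 3): e=[104,25,-8] → ·
    (2,2)@(5, 5): e=[-12,39,94] → ·
    (3,2)@(7, 5): e=[6,41,74] → █
    (7,2)@(15, 5): e=[78,49,-6] → ·
    (3,3)@(7, 7): e=[-20,65,76] → ·
    (4,3)@(9, 7): e=[-2,67,56] → ·
    (5,3)@(11, 7): e=[16,69,36] → █
    (7,5)@(15, 11): e=[0,121,0] → █  [on edge]
  covered (13 px):
    · · · · · · · · · ·
    · · █ █ █ █ █ · · ·
    · · · █ █ █ █ · · ·
    · · · · · █ █ · · ·
    · · · · · · █ · · ·
    · · · · · · · █ · ·
    · · · · · · · · · ·

Z-buffer (winner per pixel, '.' = empty):
  . . . . . . . . . .
  . . 1 1 1 1 1 . . .
  . . . 1 1 1 1 0 . .
  . . . . . 1 1 . . .
  . . . . . . 1 . . .
  . . . . . . . 1 . .
  . . . . . . . . . .

Final: -1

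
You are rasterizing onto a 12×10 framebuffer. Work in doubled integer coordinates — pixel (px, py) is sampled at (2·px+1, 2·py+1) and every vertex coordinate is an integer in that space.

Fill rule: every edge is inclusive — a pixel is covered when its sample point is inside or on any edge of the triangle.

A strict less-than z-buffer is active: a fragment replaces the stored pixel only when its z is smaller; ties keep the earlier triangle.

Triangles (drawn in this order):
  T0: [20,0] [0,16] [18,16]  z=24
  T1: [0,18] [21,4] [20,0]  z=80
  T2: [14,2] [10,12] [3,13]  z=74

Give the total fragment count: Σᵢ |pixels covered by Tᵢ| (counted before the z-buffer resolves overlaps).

T0:
  2·area = 288  (B↔C swapped to make it positive)
  edge (20, 0)→(18, 16): d=(-2,16) inclusive
  edge (18, 16)→(0, 16): d=(-18,0) inclusive
  edge (0, 16)→(20, 0): d=(20,-16) inclusive
    (9,0)@(19, 1): e=[14,270,4] → █
    (10,0)@(21, 1): e=[-18,270,36] → ·
    (8,1)@(17, 3): e=[42,234,12] → █
    (10,1)@(21, 3): e=[-22,234,76] → ·
    (7,2)@(15, 5): e=[70,198,20] → █
    (10,2)@(21, 5): e=[-26,198,116] → ·
    (6,3)@(13, 7): e=[98,162,28] → █
    (10,3)@(21, 7): e=[-30,162,156] → ·
    (4,4)@(9, 9): e=[158,126,4] → █
    (5,4)@(11, 9): e=[126,126,36] → █
    (9,4)@(19, 9): e=[-2,126,164] → ·
    (3,5)@(7, 11): e=[186,90,12] → █
  covered (36 px):
    · · · · · · · · · █ · ·
    · · · · · · · · █ █ · ·
    · · · · · · · █ █ █ · ·
    · · · · · · █ █ █ █ · ·
    · · · · █ █ █ █ █ · · ·
    · · · █ █ █ █ █ █ · · ·
    · · █ █ █ █ █ █ █ · · ·
    · █ █ █ █ █ █ █ █ · · ·
    · · · · · · · · · · · ·
    · · · · · · · · · · · ·
T1:
  2·area = 98  (B↔C swapped to make it positive)
  edge (0, 18)→(20, 0): d=(20,-18) inclusive
  edge (20, 0)→(21, 4): d=(1,4) inclusive
  edge (21, 4)→(0, 18): d=(-21,14) inclusive
    (9,0)@(19, 1): e=[2,5,91] → █
    (10,0)@(21, 1): e=[38,-3,63] → ·
    (8,1)@(17, 3): e=[6,15,77] → █
    (10,1)@(21, 3): e=[78,-1,21] → ·
    (7,2)@(15, 5): e=[10,25,63] → █
    (10,2)@(21, 5): e=[118,1,-21] → ·
    (6,3)@(13, 7): e=[14,35,49] → █
    (8,3)@(17, 7): e=[86,19,-7] → ·
    (9,3)@(19, 7): e=[122,11,-35] → ·
    (5,4)@(11, 9): e=[18,45,35] → █
    (7,4)@(15, 9): e=[90,29,-21] → ·
    (4,5)@(9, 11): e=[22,55,21] → █
  covered (12 px):
    · · · · · · · · · █ · ·
    · · · · · · · · █ █ · ·
    · · · · · · · █ █ █ · ·
    · · · · · · █ █ · · · ·
    · · · · · █ █ · · · · ·
    · · · · █ · · · · · · ·
    · · · █ · · · · · · · ·
    · · · · · · · · · · · ·
    · · · · · · · · · · · ·
    · · · · · · · · · · · ·
T2:
  2·area = 66
  edge (14, 2)→(10, 12): d=(-4,10) inclusive
  edge (10, 12)→(3, 13): d=(-7,1) inclusive
  edge (3, 13)→(14, 2): d=(11,-11) inclusive
    (7,0)@(15, 1): e=[-6,72,0] → ·  [on edge]
    (6,1)@(13, 3): e=[6,60,0] → █  [on edge]
    (7,1)@(15, 3): e=[-14,58,22] → ·
    (5,2)@(11, 5): e=[18,48,0] → █  [on edge]
    (6,2)@(13, 5): e=[-2,46,22] → ·
    (4,3)@(9, 7): e=[30,36,0] → █  [on edge]
    (6,3)@(13, 7): e=[-10,32,44] → ·
    (3,4)@(7, 9): e=[42,24,0] → █  [on edge]
    (6,4)@(13, 9): e=[-18,18,66] → ·
    (2,5)@(5, 11): e=[54,12,0] → █  [on edge]
    (5,5)@(11, 11): e=[-6,6,66] → ·
    (8,5)@(17, 11): e=[-66,0,132] → ·  [on edge]
    (1,6)@(3, 13): e=[66,0,0] → █  [on edge]
    (0,7)@(1, 15): e=[78,-12,0] → ·  [on edge]
  covered (11 px):
    · · · · · · · · · · · ·
    · · · · · · █ · · · · ·
    · · · · · █ · · · · · ·
    · · · · █ █ · · · · · ·
    · · · █ █ █ · · · · · ·
    · · █ █ █ · · · · · · ·
    · █ · · · · · · · · · ·
    · · · · · · · · · · · ·
    · · · · · · · · · · · ·
    · · · · · · · · · · · ·

Result: 59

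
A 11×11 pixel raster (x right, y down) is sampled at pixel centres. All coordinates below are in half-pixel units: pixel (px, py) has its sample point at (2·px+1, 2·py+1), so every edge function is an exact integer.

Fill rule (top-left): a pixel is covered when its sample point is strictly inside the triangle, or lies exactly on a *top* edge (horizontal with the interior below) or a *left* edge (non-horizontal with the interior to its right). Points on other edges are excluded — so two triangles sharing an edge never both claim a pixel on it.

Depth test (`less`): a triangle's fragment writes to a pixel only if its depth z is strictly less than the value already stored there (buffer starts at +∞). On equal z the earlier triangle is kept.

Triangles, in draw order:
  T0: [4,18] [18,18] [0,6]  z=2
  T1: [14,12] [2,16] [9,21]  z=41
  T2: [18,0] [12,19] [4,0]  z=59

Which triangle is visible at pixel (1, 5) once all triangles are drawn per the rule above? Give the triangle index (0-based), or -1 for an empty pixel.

T0:
  2·area = 168  (B↔C swapped to make it positive)
  edge (4, 18)→(0, 6): d=(-4,-12) top-left  bias=+0
  edge (0, 6)→(18, 18): d=(18,12) right/bottom  bias=-1
  edge (18, 18)→(4, 18): d=(-14,0) right/bottom  bias=-1
    (0,3)@(1, 7): e=[8,6,154] → X
    (1,3)@(3, 7): e=[32,-18,154] → .
    (0,4)@(1, 9): e=[0,42,126] → X  [on edge]
    (1,4)@(3, 9): e=[24,18,126] → X
    (2,4)@(5, 9): e=[48,-6,126] → .
    (0,5)@(1, 11): e=[-8,78,98] → .
    (1,5)@(3, 11): e=[16,54,98] → X
    (2,5)@(5, 11): e=[40,30,98] → X
    (3,5)@(7, 11): e=[64,6,98] → X
    (4,5)@(9, 11): e=[88,-18,98] → .
    (1,6)@(3, 13): e=[8,90,70] → X
    (4,6)@(9, 13): e=[80,18,70] → X
    (1,7)@(3, 15): e=[0,126,42] → X  [on edge]
    (2,10)@(5, 21): e=[0,210,-42] → .  [on edge]
  covered (22 px):
    . . . . . . . . . . .
    . . . . . . . . . . .
    . . . . . . . . . . .
    X . . . . . . . . . .
    X X . . . . . . . . .
    . X X X . . . . . . .
    . X X X X . . . . . .
    . X X X X X X . . . .
    . . X X X X X X . . .
    . . . . . . . . . . .
    . . . . . . . . . . .
T1:
  2·area = 88  (B↔C swapped to make it positive)
  edge (14, 12)→(9, 21): d=(-5,9) right/bottom  bias=-1
  edge (9, 21)→(2, 16): d=(-7,-5) top-left  bias=+0
  edge (2, 16)→(14, 12): d=(12,-4) top-left  bias=+0
    (9,1)@(19, 3): e=[0,176,-88] → .  [on edge]
    (8,5)@(17, 11): e=[-22,110,0] → .  [on edge]
    (5,6)@(11, 13): e=[22,66,0] → X  [on edge]
    (6,6)@(13, 13): e=[4,76,8] → X
    (7,6)@(15, 13): e=[-14,86,16] → .
    (2,7)@(5, 15): e=[66,22,0] → X  [on edge]
    (3,7)@(7, 15): e=[48,32,8] → X
    (4,7)@(9, 15): e=[30,42,16] → X
    (6,7)@(13, 15): e=[-6,62,32] → .
    (2,8)@(5, 17): e=[56,8,24] → X
    (6,8)@(13, 17): e=[-16,48,56] → .
    (2,9)@(5, 19): e=[46,-6,48] → .
    (4,10)@(9, 21): e=[0,0,88] → .  [on edge]
  covered (12 px):
    . . . . . . . . . . .
    . . . . . . . . . . .
    . . . . . . . . . . .
    . . . . . . . . . . .
    . . . . . . . . . . .
    . . . . . . . . . . .
    . . . . . X X . . . .
    . . X X X X . . . . .
    . . X X X X . . . . .
    . . . X X . . . . . .
    . . . . . . . . . . .
T2:
  2·area = 266
  edge (18, 0)→(12, 19): d=(-6,19) right/bottom  bias=-1
  edge (12, 19)→(4, 0): d=(-8,-19) top-left  bias=+0
  edge (4, 0)→(18, 0): d=(14,0) top-left  bias=+0
    (2,0)@(5, 1): e=[241,11,14] → X
    (3,0)@(7, 1): e=[203,49,14] → X
    (4,0)@(9, 1): e=[165,87,14] → X
    (5,0)@(11, 1): e=[127,125,14] → X
    (6,0)@(13, 1): e=[89,163,14] → X
    (7,0)@(15, 1): e=[51,201,14] → X
    (8,0)@(17, 1): e=[13,239,14] → X
    (9,0)@(19, 1): e=[-25,277,14] → .
    (2,1)@(5, 3): e=[229,-5,42] → .
    (3,1)@(7, 3): e=[191,33,42] → X
    (9,1)@(19, 3): e=[-37,261,42] → .
    (3,2)@(7, 5): e=[179,17,70] → X
  covered (34 px):
    . . X X X X X X X . .
    . . . X X X X X X . .
    . . . X X X X X . . .
    . . . X X X X X . . .
    . . . . X X X X . . .
    . . . . X X X . . . .
    . . . . . X X . . . .
    . . . . . X X . . . .
    . . . . . . . . . . .
    . . . . . . . . . . .
    . . . . . . . . . . .

Z-buffer (winner per pixel, '.' = empty):
  . . 2 2 2 2 2 2 2 . .
  . . . 2 2 2 2 2 2 . .
  . . . 2 2 2 2 2 . . .
  0 . . 2 2 2 2 2 . . .
  0 0 . . 2 2 2 2 . . .
  . 0 0 0 2 2 2 . . . .
  . 0 0 0 0 1 1 . . . .
  . 0 0 0 0 0 0 . . . .
  . . 0 0 0 0 0 0 . . .
  . . . 1 1 . . . . . .
  . . . . . . . . . . .

Final: 0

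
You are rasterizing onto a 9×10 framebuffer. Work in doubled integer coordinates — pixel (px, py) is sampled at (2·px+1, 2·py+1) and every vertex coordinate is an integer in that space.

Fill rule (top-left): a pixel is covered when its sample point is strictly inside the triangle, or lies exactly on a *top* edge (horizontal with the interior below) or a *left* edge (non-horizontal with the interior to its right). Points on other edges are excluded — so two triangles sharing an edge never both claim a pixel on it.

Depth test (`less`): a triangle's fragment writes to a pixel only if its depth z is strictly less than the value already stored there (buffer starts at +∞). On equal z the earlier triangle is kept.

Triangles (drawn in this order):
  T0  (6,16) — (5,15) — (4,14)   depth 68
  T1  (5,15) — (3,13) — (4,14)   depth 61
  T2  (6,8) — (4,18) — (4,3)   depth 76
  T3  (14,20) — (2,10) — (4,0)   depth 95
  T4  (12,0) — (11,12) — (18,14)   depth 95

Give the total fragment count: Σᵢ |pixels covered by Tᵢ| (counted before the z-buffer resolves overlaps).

T0:
  degenerate (2·area = 0) — covers nothing
T1:
  degenerate (2·area = 0) — covers nothing
T2:
  2·area = 30
  edge (6, 8)→(4, 18): d=(-2,10) right/bottom  bias=-1
  edge (4, 18)→(4, 3): d=(0,-15) top-left  bias=+0
  edge (4, 3)→(6, 8): d=(2,5) right/bottom  bias=-1
    (3,1)@(7, 3): e=[0,45,-15] → ·  [on edge]
    (2,3)@(5, 7): e=[12,15,3] → █
    (3,3)@(7, 7): e=[-8,45,-7] → ·
    (2,4)@(5, 9): e=[8,15,7] → █
    (3,4)@(7, 9): e=[-12,45,-3] → ·
    (2,5)@(5, 11): e=[4,15,11] → █
    (3,5)@(7, 11): e=[-16,45,1] → ·
    (2,6)@(5, 13): e=[0,15,15] → ·  [on edge]
  covered (3 px):
    · · · · · · · · ·
    · · · · · · · · ·
    · · · · · · · · ·
    · · █ · · · · · ·
    · · █ · · · · · ·
    · · █ · · · · · ·
    · · · · · · · · ·
    · · · · · · · · ·
    · · · · · · · · ·
    · · · · · · · · ·
T3:
  2·area = 140
  edge (14, 20)→(2, 10): d=(-12,-10) top-left  bias=+0
  edge (2, 10)→(4, 0): d=(2,-10) top-left  bias=+0
  edge (4, 0)→(14, 20): d=(10,20) right/bottom  bias=-1
    (2,1)@(5, 3): e=[114,16,10] → █
    (3,1)@(7, 3): e=[134,36,-30] → ·
    (1,2)@(3, 5): e=[70,0,70] → █  [on edge]
    (3,2)@(7, 5): e=[110,40,-10] → ·
    (1,3)@(3, 7): e=[46,4,90] → █
    (3,3)@(7, 7): e=[86,44,10] → █
    (4,3)@(9, 7): e=[106,64,-30] → ·
    (1,4)@(3, 9): e=[22,8,110] → █
    (4,4)@(9, 9): e=[82,68,-10] → ·
    (1,5)@(3, 11): e=[-2,12,130] → ·
    (2,5)@(5, 11): e=[18,32,90] → █
    (4,5)@(9, 11): e=[58,72,10] → █
    (0,7)@(1, 15): e=[-70,0,210] → ·  [on edge]
  covered (18 px):
    · · · · · · · · ·
    · · █ · · · · · ·
    · █ █ · · · · · ·
    · █ █ █ · · · · ·
    · █ █ █ · · · · ·
    · · █ █ █ · · · ·
    · · · █ █ · · · ·
    · · · · █ █ · · ·
    · · · · · █ · · ·
    · · · · · · █ · ·
T4:
  2·area = 86  (B↔C swapped to make it positive)
  edge (12, 0)→(18, 14): d=(6,14) right/bottom  bias=-1
  edge (18, 14)→(11, 12): d=(-7,-2) top-left  bias=+0
  edge (11, 12)→(12, 0): d=(1,-12) top-left  bias=+0
    (6,1)@(13, 3): e=[4,67,15] → █
    (7,1)@(15, 3): e=[-24,71,39] → ·
    (6,2)@(13, 5): e=[16,53,17] → █
    (7,2)@(15, 5): e=[-12,57,41] → ·
    (6,3)@(13, 7): e=[28,39,19] → █
    (7,3)@(15, 7): e=[0,43,43] → ·  [on edge]
    (6,4)@(13, 9): e=[40,25,21] → █
    (7,4)@(15, 9): e=[12,29,45] → █
    (8,4)@(17, 9): e=[-16,33,69] → ·
    (6,5)@(13, 11): e=[52,11,23] → █
    (8,5)@(17, 11): e=[-4,19,71] → ·
    (6,6)@(13, 13): e=[64,-3,25] → ·
  covered (9 px):
    · · · · · · · · ·
    · · · · · · █ · ·
    · · · · · · █ · ·
    · · · · · · █ · ·
    · · · · · · █ █ ·
    · · · · · · █ █ ·
    · · · · · · · █ █
    · · · · · · · · ·
    · · · · · · · · ·
    · · · · · · · · ·

Final: 30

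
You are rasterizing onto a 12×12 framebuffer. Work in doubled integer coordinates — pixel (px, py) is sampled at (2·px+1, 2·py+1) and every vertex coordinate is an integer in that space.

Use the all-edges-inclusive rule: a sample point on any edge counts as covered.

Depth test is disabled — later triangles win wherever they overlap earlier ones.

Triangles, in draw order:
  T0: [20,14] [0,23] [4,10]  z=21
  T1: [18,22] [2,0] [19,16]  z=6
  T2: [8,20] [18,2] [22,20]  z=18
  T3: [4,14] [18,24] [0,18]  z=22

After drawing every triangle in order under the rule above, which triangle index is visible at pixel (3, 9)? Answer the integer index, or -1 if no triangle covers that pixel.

T0:
  2·area = 224
  edge (20, 14)→(0, 23): d=(-20,9) inclusive
  edge (0, 23)→(4, 10): d=(4,-13) inclusive
  edge (4, 10)→(20, 14): d=(16,4) inclusive
    (2,5)@(5, 11): e=[195,17,12] → X
    (3,5)@(7, 11): e=[177,43,4] → X
    (4,5)@(9, 11): e=[159,69,-4] → .
    (2,6)@(5, 13): e=[155,25,44] → X
    (4,6)@(9, 13): e=[119,77,28] → X
    (5,6)@(11, 13): e=[101,103,20] → X
    (6,6)@(13, 13): e=[83,129,12] → X
    (7,6)@(15, 13): e=[65,155,4] → X
    (8,6)@(17, 13): e=[47,181,-4] → .
    (1,7)@(3, 15): e=[133,7,84] → X
    (8,7)@(17, 15): e=[7,189,28] → X
    (9,7)@(19, 15): e=[-11,215,20] → .
  covered (27 px):
    . . . . . . . . . . . .
    . . . . . . . . . . . .
    . . . . . . . . . . . .
    . . . . . . . . . . . .
    . . . . . . . . . . . .
    . . X X . . . . . . . .
    . . X X X X X X . . . .
    . X X X X X X X X . . .
    . X X X X X X . . . . .
    . X X X . . . . . . . .
    X X . . . . . . . . . .
    . . . . . . . . . . . .
T1:
  2·area = 118
  edge (18, 22)→(2, 0): d=(-16,-22) inclusive
  edge (2, 0)→(19, 16): d=(17,16) inclusive
  edge (19, 16)→(18, 22): d=(-1,6) inclusive
    (1,0)@(3, 1): e=[6,1,111] → X
    (2,0)@(5, 1): e=[50,-31,99] → .
    (1,1)@(3, 3): e=[-26,35,109] → .
    (2,1)@(5, 3): e=[18,3,97] → X
    (3,1)@(7, 3): e=[62,-29,85] → .
    (2,2)@(5, 5): e=[-14,37,95] → .
    (3,2)@(7, 5): e=[30,5,83] → X
    (4,2)@(9, 5): e=[74,-27,71] → .
    (3,3)@(7, 7): e=[-2,39,81] → .
    (4,3)@(9, 7): e=[42,7,69] → X
    (5,3)@(11, 7): e=[86,-25,57] → .
    (4,4)@(9, 9): e=[10,41,67] → X
  covered (16 px):
    . X . . . . . . . . . .
    . . X . . . . . . . . .
    . . . X . . . . . . . .
    . . . . X . . . . . . .
    . . . . X X . . . . . .
    . . . . . X X . . . . .
    . . . . . . X X . . . .
    . . . . . . X X X . . .
    . . . . . . . X X . . .
    . . . . . . . . X . . .
    . . . . . . . . . . . .
    . . . . . . . . . . . .
T2:
  2·area = 252
  edge (8, 20)→(18, 2): d=(10,-18) inclusive
  edge (18, 2)→(22, 20): d=(4,18) inclusive
  edge (22, 20)→(8, 20): d=(-14,0) inclusive
    (8,2)@(17, 5): e=[12,30,210] → X
    (9,2)@(19, 5): e=[48,-6,210] → .
    (8,3)@(17, 7): e=[32,38,182] → X
    (9,3)@(19, 7): e=[68,2,182] → X
    (10,3)@(21, 7): e=[104,-34,182] → .
    (7,4)@(15, 9): e=[16,82,154] → X
    (10,4)@(21, 9): e=[124,-26,154] → .
    (6,5)@(13, 11): e=[0,126,126] → X  [on edge]
    (10,5)@(21, 11): e=[144,-18,126] → .
    (6,6)@(13, 13): e=[20,134,98] → X
    (10,6)@(21, 13): e=[164,-10,98] → .
    (5,7)@(11, 15): e=[4,178,70] → X
  covered (32 px):
    . . . . . . . . . . . .
    . . . . . . . . . . . .
    . . . . . . . . X . . .
    . . . . . . . . X X . .
    . . . . . . . X X X . .
    . . . . . . X X X X . .
    . . . . . . X X X X . .
    . . . . . X X X X X . .
    . . . . . X X X X X X .
    . . . . X X X X X X X .
    . . . . . . . . . . . .
    . . . . . . . . . . . .
T3:
  2·area = 96
  edge (4, 14)→(18, 24): d=(14,10) inclusive
  edge (18, 24)→(0, 18): d=(-18,-6) inclusive
  edge (0, 18)→(4, 14): d=(4,-4) inclusive
    (8,0)@(17, 1): e=[-312,408,0] → .  [on edge]
    (7,1)@(15, 3): e=[-264,360,0] → .  [on edge]
    (6,2)@(13, 5): e=[-216,312,0] → .  [on edge]
    (5,3)@(11, 7): e=[-168,264,0] → .  [on edge]
    (4,4)@(9, 9): e=[-120,216,0] → .  [on edge]
    (3,5)@(7, 11): e=[-72,168,0] → .  [on edge]
    (2,6)@(5, 13): e=[-24,120,0] → .  [on edge]
    (1,7)@(3, 15): e=[24,72,0] → X  [on edge]
    (2,7)@(5, 15): e=[4,84,8] → X
    (3,7)@(7, 15): e=[-16,96,16] → .
    (0,8)@(1, 17): e=[72,24,0] → X  [on edge]
    (3,8)@(7, 17): e=[12,60,24] → X
    (1,9)@(3, 19): e=[80,0,16] → X  [on edge]
    (5,9)@(11, 19): e=[0,48,48] → X  [on edge]
    (4,10)@(9, 21): e=[48,0,48] → X  [on edge]
    (7,11)@(15, 23): e=[16,0,80] → X  [on edge]
  covered (15 px):
    . . . . . . . . . . . .
    . . . . . . . . . . . .
    . . . . . . . . . . . .
    . . . . . . . . . . . .
    . . . . . . . . . . . .
    . . . . . . . . . . . .
    . . . . . . . . . . . .
    . X X . . . . . . . . .
    X X X X . . . . . . . .
    . X X X X X . . . . . .
    . . . . X X X . . . . .
    . . . . . . . X . . . .

Z-buffer (winner per pixel, '.' = empty):
  . 1 . . . . . . . . . .
  . . 1 . . . . . . . . .
  . . . 1 . . . . 2 . . .
  . . . . 1 . . . 2 2 . .
  . . . . 1 1 . 2 2 2 . .
  . . 0 0 . 1 2 2 2 2 . .
  . . 0 0 0 0 2 2 2 2 . .
  . 3 3 0 0 2 2 2 2 2 . .
  3 3 3 3 0 2 2 2 2 2 2 .
  . 3 3 3 3 3 2 2 2 2 2 .
  0 0 . . 3 3 3 . . . . .
  . . . . . . . 3 . . . .

Result: 3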